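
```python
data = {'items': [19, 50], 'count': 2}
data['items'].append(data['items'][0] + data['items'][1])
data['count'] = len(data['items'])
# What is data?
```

After line 1: data = {'items': [19, 50], 'count': 2}
After line 2 (append 19 + 50 = 69): data = {'items': [19, 50, 69], 'count': 2}
After line 3 (count = len(items) = 3): data = {'items': [19, 50, 69], 'count': 3}

{'items': [19, 50, 69], 'count': 3}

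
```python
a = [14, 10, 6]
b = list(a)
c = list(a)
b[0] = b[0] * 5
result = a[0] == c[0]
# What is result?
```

After line 1: a = [14, 10, 6]
After line 2 (b = list(a), copy): a = [14, 10, 6], b = [14, 10, 6]
After line 3 (c = list(a) is a copy, new object): c = [14, 10, 6]
After line 4 (b[0] = 14 * 5 = 70; only b mutates (copy)): a = [14, 10, 6], b = [70, 10, 6], c = [14, 10, 6]
After line 5 (a[0] = 14, c[0] = 14; result = True)

True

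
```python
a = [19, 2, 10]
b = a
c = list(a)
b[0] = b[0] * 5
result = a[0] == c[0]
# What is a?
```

After line 1: a = [19, 2, 10]
After line 2 (b = a, alias): a = [19, 2, 10], b = [19, 2, 10]
After line 3 (c = list(a) is a copy, new object): c = [19, 2, 10]
After line 4 (b[0] = 19 * 5 = 95; mutates shared a/b): a = b = [95, 2, 10], c = [19, 2, 10]
After line 5 (a[0] = 95, c[0] = 19; result = False)

[95, 2, 10]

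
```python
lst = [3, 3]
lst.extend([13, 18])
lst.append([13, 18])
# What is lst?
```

After line 1: lst = [3, 3]
After line 2 (extend unpacks [13, 18]): lst = [3, 3, 13, 18]
After line 3 (append adds [13, 18] as single element): lst = [3, 3, 13, 18, [13, 18]]

[3, 3, 13, 18, [13, 18]]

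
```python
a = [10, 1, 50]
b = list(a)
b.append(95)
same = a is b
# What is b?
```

After line 1: a = [10, 1, 50]
After line 2 (b = list(a) is a shallow copy, new object): a = [10, 1, 50], b = [10, 1, 50]
After line 3 (append only mutates b): a = [10, 1, 50], b = [10, 1, 50, 95]
After line 4 (same = a is b; different objects -> False): same = False

[10, 1, 50, 95]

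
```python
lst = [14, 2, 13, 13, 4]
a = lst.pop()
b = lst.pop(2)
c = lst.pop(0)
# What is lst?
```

After line 1: lst = [14, 2, 13, 13, 4]
After line 2 (pop() -> a = 4): lst = [14, 2, 13, 13]
After line 3 (pop(2) -> b = 13): lst = [14, 2, 13]
After line 4 (pop(0) -> c = 14): lst = [2, 13]

[2, 13]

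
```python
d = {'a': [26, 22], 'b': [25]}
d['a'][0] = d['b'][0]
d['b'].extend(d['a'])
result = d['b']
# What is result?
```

After line 1: d = {'a': [26, 22], 'b': [25]}
After line 2 (a[0] = b[0] = 25): d = {'a': [25, 22], 'b': [25]}
After line 3 (b.extend(a) appends [25, 22]): d = {'a': [25, 22], 'b': [25, 25, 22]}
After line 4: result = d['b'] = [25, 25, 22]

[25, 25, 22]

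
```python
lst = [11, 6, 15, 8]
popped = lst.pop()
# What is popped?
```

8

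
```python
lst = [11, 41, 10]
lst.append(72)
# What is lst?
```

[11, 41, 10, 72]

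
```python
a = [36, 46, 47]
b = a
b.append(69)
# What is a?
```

After line 1: a = [36, 46, 47]
After line 2 (b = a is an alias, same object): a = [36, 46, 47], b = [36, 46, 47]
After line 3 (b.append mutates the shared list): a = [36, 46, 47, 69], b = [36, 46, 47, 69]

[36, 46, 47, 69]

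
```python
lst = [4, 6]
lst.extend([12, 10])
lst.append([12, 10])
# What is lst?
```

After line 1: lst = [4, 6]
After line 2 (extend unpacks [12, 10]): lst = [4, 6, 12, 10]
After line 3 (append adds [12, 10] as single element): lst = [4, 6, 12, 10, [12, 10]]

[4, 6, 12, 10, [12, 10]]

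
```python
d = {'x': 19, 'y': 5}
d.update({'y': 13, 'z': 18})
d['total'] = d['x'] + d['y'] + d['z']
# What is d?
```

After line 1: d = {'x': 19, 'y': 5}
After line 2 (y overwritten, z added): d = {'x': 19, 'y': 13, 'z': 18}
After line 3 (total = 19 + 13 + 18 = 50): d = {'x': 19, 'y': 13, 'z': 18, 'total': 50}

{'x': 19, 'y': 13, 'z': 18, 'total': 50}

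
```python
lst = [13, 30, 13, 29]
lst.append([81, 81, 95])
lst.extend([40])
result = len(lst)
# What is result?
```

After line 1: lst = [13, 30, 13, 29]
After line 2 (append adds [81, 81, 95] as single element): lst = [13, 30, 13, 29, [81, 81, 95]]
After line 3 (extend unpacks [40], adds 40): lst = [13, 30, 13, 29, [81, 81, 95], 40]
After line 4: result = len(lst) = 6

6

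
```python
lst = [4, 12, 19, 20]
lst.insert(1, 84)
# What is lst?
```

[4, 84, 12, 19, 20]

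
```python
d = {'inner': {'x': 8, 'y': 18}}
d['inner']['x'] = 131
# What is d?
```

After line 1: d = {'inner': {'x': 8, 'y': 18}}
After line 2 (inner x overwritten): d = {'inner': {'x': 131, 'y': 18}}

{'inner': {'x': 131, 'y': 18}}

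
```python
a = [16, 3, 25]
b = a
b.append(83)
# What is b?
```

After line 1: a = [16, 3, 25]
After line 2 (b = a is an alias, same object): a = [16, 3, 25], b = [16, 3, 25]
After line 3 (b.append mutates the shared list): a = [16, 3, 25, 83], b = [16, 3, 25, 83]

[16, 3, 25, 83]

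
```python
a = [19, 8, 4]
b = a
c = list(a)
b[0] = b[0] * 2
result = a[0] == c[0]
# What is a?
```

After line 1: a = [19, 8, 4]
After line 2 (b = a, alias): a = [19, 8, 4], b = [19, 8, 4]
After line 3 (c = list(a) is a copy, new object): c = [19, 8, 4]
After line 4 (b[0] = 19 * 2 = 38; mutates shared a/b): a = b = [38, 8, 4], c = [19, 8, 4]
After line 5 (a[0] = 38, c[0] = 19; result = False)

[38, 8, 4]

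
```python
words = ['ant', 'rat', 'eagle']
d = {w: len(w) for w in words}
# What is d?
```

{'ant': 3, 'rat': 3, 'eagle': 5}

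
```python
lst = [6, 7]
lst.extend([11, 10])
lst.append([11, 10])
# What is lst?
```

After line 1: lst = [6, 7]
After line 2 (extend unpacks [11, 10]): lst = [6, 7, 11, 10]
After line 3 (append adds [11, 10] as single element): lst = [6, 7, 11, 10, [11, 10]]

[6, 7, 11, 10, [11, 10]]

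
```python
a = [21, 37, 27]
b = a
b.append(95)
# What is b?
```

After line 1: a = [21, 37, 27]
After line 2 (b = a is an alias, same object): a = [21, 37, 27], b = [21, 37, 27]
After line 3 (b.append mutates the shared list): a = [21, 37, 27, 95], b = [21, 37, 27, 95]

[21, 37, 27, 95]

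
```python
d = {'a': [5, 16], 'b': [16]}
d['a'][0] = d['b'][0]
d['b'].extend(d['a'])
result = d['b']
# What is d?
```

After line 1: d = {'a': [5, 16], 'b': [16]}
After line 2 (a[0] = b[0] = 16): d = {'a': [16, 16], 'b': [16]}
After line 3 (b.extend(a) appends [16, 16]): d = {'a': [16, 16], 'b': [16, 16, 16]}
After line 4: result = d['b'] = [16, 16, 16]

{'a': [16, 16], 'b': [16, 16, 16]}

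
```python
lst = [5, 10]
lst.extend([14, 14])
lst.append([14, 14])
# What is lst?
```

After line 1: lst = [5, 10]
After line 2 (extend unpacks [14, 14]): lst = [5, 10, 14, 14]
After line 3 (append adds [14, 14] as single element): lst = [5, 10, 14, 14, [14, 14]]

[5, 10, 14, 14, [14, 14]]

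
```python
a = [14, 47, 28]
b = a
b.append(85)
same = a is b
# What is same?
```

After line 1: a = [14, 47, 28]
After line 2 (b = a is an alias, same object): a = [14, 47, 28], b = [14, 47, 28]
After line 3 (b.append mutates the shared list): a = [14, 47, 28, 85], b = [14, 47, 28, 85]
After line 4 (same = a is b; same object -> True): same = True

True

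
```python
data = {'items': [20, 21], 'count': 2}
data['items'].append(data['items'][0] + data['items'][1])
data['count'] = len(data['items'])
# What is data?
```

After line 1: data = {'items': [20, 21], 'count': 2}
After line 2 (append 20 + 21 = 41): data = {'items': [20, 21, 41], 'count': 2}
After line 3 (count = len(items) = 3): data = {'items': [20, 21, 41], 'count': 3}

{'items': [20, 21, 41], 'count': 3}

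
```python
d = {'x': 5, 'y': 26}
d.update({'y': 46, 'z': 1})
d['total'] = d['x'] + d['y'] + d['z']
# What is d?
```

After line 1: d = {'x': 5, 'y': 26}
After line 2 (y overwritten, z added): d = {'x': 5, 'y': 46, 'z': 1}
After line 3 (total = 5 + 46 + 1 = 52): d = {'x': 5, 'y': 46, 'z': 1, 'total': 52}

{'x': 5, 'y': 46, 'z': 1, 'total': 52}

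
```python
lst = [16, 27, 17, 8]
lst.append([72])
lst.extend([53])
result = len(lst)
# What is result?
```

After line 1: lst = [16, 27, 17, 8]
After line 2 (append adds [72] as single element): lst = [16, 27, 17, 8, [72]]
After line 3 (extend unpacks [53], adds 53): lst = [16, 27, 17, 8, [72], 53]
After line 4: result = len(lst) = 6

6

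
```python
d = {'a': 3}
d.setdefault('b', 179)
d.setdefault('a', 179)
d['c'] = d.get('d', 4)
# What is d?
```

After line 1: d = {'a': 3}
After line 2 (setdefault adds 'b'=179): d = {'a': 3, 'b': 179}
After line 3 (setdefault 'a' no-op, already exists): d = {'a': 3, 'b': 179}
After line 4 (get('d', 4) returns default since 'd' not in d): d = {'a': 3, 'b': 179, 'c': 4}

{'a': 3, 'b': 179, 'c': 4}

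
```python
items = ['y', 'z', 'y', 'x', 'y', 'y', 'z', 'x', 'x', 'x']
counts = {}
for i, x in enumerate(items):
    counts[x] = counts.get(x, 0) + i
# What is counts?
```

Initial: counts = {}, items = ['y', 'z', 'y', 'x', 'y', 'y', 'z', 'x', 'x', 'x']
i=0, x='y': counts = {'y': 0}
i=1, x='z': counts = {'y': 0, 'z': 1}
i=2, x='y': counts = {'y': 2, 'z': 1}
i=3, x='x': counts = {'y': 2, 'z': 1, 'x': 3}
i=4, x='y': counts = {'y': 6, 'z': 1, 'x': 3}
i=5, x='y': counts = {'y': 11, 'z': 1, 'x': 3}
i=6, x='z': counts = {'y': 11, 'z': 7, 'x': 3}
i=7, x='x': counts = {'y': 11, 'z': 7, 'x': 10}
i=8, x='x': counts = {'y': 11, 'z': 7, 'x': 18}
i=9, x='x': counts = {'y': 11, 'z': 7, 'x': 27}

{'y': 11, 'z': 7, 'x': 27}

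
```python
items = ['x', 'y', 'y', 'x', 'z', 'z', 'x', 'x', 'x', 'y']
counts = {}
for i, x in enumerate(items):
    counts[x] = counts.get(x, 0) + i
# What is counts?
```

Initial: counts = {}, items = ['x', 'y', 'y', 'x', 'z', 'z', 'x', 'x', 'x', 'y']
i=0, x='x': counts = {'x': 0}
i=1, x='y': counts = {'x': 0, 'y': 1}
i=2, x='y': counts = {'x': 0, 'y': 3}
i=3, x='x': counts = {'x': 3, 'y': 3}
i=4, x='z': counts = {'x': 3, 'y': 3, 'z': 4}
i=5, x='z': counts = {'x': 3, 'y': 3, 'z': 9}
i=6, x='x': counts = {'x': 9, 'y': 3, 'z': 9}
i=7, x='x': counts = {'x': 16, 'y': 3, 'z': 9}
i=8, x='x': counts = {'x': 24, 'y': 3, 'z': 9}
i=9, x='y': counts = {'x': 24, 'y': 12, 'z': 9}

{'x': 24, 'y': 12, 'z': 9}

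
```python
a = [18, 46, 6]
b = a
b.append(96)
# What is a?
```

After line 1: a = [18, 46, 6]
After line 2 (b = a is an alias, same object): a = [18, 46, 6], b = [18, 46, 6]
After line 3 (b.append mutates the shared list): a = [18, 46, 6, 96], b = [18, 46, 6, 96]

[18, 46, 6, 96]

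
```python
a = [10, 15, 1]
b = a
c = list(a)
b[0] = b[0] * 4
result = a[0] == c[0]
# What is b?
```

After line 1: a = [10, 15, 1]
After line 2 (b = a, alias): a = [10, 15, 1], b = [10, 15, 1]
After line 3 (c = list(a) is a copy, new object): c = [10, 15, 1]
After line 4 (b[0] = 10 * 4 = 40; mutates shared a/b): a = b = [40, 15, 1], c = [10, 15, 1]
After line 5 (a[0] = 40, c[0] = 10; result = False)

[40, 15, 1]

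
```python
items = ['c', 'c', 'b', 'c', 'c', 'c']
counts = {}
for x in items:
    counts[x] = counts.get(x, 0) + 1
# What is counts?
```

Initial: counts = {}, items = ['c', 'c', 'b', 'c', 'c', 'c']
See 'c': counts = {'c': 1}
See 'c': counts = {'c': 2}
See 'b': counts = {'c': 2, 'b': 1}
See 'c': counts = {'c': 3, 'b': 1}
See 'c': counts = {'c': 4, 'b': 1}
See 'c': counts = {'c': 5, 'b': 1}

{'c': 5, 'b': 1}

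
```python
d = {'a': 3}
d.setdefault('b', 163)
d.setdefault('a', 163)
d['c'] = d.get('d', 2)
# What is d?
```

After line 1: d = {'a': 3}
After line 2 (setdefault adds 'b'=163): d = {'a': 3, 'b': 163}
After line 3 (setdefault 'a' no-op, already exists): d = {'a': 3, 'b': 163}
After line 4 (get('d', 2) returns default since 'd' not in d): d = {'a': 3, 'b': 163, 'c': 2}

{'a': 3, 'b': 163, 'c': 2}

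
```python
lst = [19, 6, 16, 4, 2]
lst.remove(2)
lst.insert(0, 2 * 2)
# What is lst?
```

After line 1: lst = [19, 6, 16, 4, 2]
After line 2 (remove first 2): lst = [19, 6, 16, 4]
After line 3 (insert 4 at index 0): lst = [4, 19, 6, 16, 4]

[4, 19, 6, 16, 4]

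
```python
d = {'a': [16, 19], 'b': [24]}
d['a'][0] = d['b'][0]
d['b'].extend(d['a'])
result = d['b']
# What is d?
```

After line 1: d = {'a': [16, 19], 'b': [24]}
After line 2 (a[0] = b[0] = 24): d = {'a': [24, 19], 'b': [24]}
After line 3 (b.extend(a) appends [24, 19]): d = {'a': [24, 19], 'b': [24, 24, 19]}
After line 4: result = d['b'] = [24, 24, 19]

{'a': [24, 19], 'b': [24, 24, 19]}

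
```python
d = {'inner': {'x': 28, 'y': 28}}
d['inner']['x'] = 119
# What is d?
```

After line 1: d = {'inner': {'x': 28, 'y': 28}}
After line 2 (inner x overwritten): d = {'inner': {'x': 119, 'y': 28}}

{'inner': {'x': 119, 'y': 28}}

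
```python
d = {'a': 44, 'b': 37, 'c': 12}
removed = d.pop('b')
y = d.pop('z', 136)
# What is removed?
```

After line 1: d = {'a': 44, 'b': 37, 'c': 12}
After line 2 (pop 'b' returns 37): d = {'a': 44, 'c': 12}, removed = 37
After line 3 (pop 'z' missing, returns default 136): d = {'a': 44, 'c': 12}, y = 136

37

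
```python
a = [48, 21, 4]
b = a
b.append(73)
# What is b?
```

After line 1: a = [48, 21, 4]
After line 2 (b = a is an alias, same object): a = [48, 21, 4], b = [48, 21, 4]
After line 3 (b.append mutates the shared list): a = [48, 21, 4, 73], b = [48, 21, 4, 73]

[48, 21, 4, 73]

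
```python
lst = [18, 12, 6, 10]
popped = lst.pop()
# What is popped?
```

10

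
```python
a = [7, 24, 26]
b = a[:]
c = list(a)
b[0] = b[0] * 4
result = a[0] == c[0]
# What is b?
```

After line 1: a = [7, 24, 26]
After line 2 (b = a[:], copy): a = [7, 24, 26], b = [7, 24, 26]
After line 3 (c = list(a) is a copy, new object): c = [7, 24, 26]
After line 4 (b[0] = 7 * 4 = 28; only b mutates (copy)): a = [7, 24, 26], b = [28, 24, 26], c = [7, 24, 26]
After line 5 (a[0] = 7, c[0] = 7; result = True)

[28, 24, 26]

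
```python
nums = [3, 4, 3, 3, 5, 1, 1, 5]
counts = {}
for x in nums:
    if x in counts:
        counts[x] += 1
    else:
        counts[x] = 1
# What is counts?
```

Initial: counts = {}, nums = [3, 4, 3, 3, 5, 1, 1, 5]
See 3: counts = {3: 1}
See 4: counts = {3: 1, 4: 1}
See 3: counts = {3: 2, 4: 1}
See 3: counts = {3: 3, 4: 1}
See 5: counts = {3: 3, 4: 1, 5: 1}
See 1: counts = {3: 3, 4: 1, 5: 1, 1: 1}
See 1: counts = {3: 3, 4: 1, 5: 1, 1: 2}
See 5: counts = {3: 3, 4: 1, 5: 2, 1: 2}

{3: 3, 4: 1, 5: 2, 1: 2}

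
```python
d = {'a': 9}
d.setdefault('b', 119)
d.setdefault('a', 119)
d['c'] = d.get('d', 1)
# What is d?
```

After line 1: d = {'a': 9}
After line 2 (setdefault adds 'b'=119): d = {'a': 9, 'b': 119}
After line 3 (setdefault 'a' no-op, already exists): d = {'a': 9, 'b': 119}
After line 4 (get('d', 1) returns default since 'd' not in d): d = {'a': 9, 'b': 119, 'c': 1}

{'a': 9, 'b': 119, 'c': 1}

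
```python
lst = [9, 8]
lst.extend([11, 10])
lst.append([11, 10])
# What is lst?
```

After line 1: lst = [9, 8]
After line 2 (extend unpacks [11, 10]): lst = [9, 8, 11, 10]
After line 3 (append adds [11, 10] as single element): lst = [9, 8, 11, 10, [11, 10]]

[9, 8, 11, 10, [11, 10]]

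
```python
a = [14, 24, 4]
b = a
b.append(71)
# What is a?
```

After line 1: a = [14, 24, 4]
After line 2 (b = a is an alias, same object): a = [14, 24, 4], b = [14, 24, 4]
After line 3 (b.append mutates the shared list): a = [14, 24, 4, 71], b = [14, 24, 4, 71]

[14, 24, 4, 71]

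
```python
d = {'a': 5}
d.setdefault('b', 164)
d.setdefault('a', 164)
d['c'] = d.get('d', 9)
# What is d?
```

After line 1: d = {'a': 5}
After line 2 (setdefault adds 'b'=164): d = {'a': 5, 'b': 164}
After line 3 (setdefault 'a' no-op, already exists): d = {'a': 5, 'b': 164}
After line 4 (get('d', 9) returns default since 'd' not in d): d = {'a': 5, 'b': 164, 'c': 9}

{'a': 5, 'b': 164, 'c': 9}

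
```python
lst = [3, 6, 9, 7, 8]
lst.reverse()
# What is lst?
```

[8, 7, 9, 6, 3]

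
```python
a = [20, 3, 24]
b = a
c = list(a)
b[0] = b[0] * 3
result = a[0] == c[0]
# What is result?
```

After line 1: a = [20, 3, 24]
After line 2 (b = a, alias): a = [20, 3, 24], b = [20, 3, 24]
After line 3 (c = list(a) is a copy, new object): c = [20, 3, 24]
After line 4 (b[0] = 20 * 3 = 60; mutates shared a/b): a = b = [60, 3, 24], c = [20, 3, 24]
After line 5 (a[0] = 60, c[0] = 20; result = False)

False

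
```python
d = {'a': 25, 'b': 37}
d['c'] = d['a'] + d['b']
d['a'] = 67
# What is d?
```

After line 1: d = {'a': 25, 'b': 37}
After line 2 (d['c'] = 25 + 37): d = {'a': 25, 'b': 37, 'c': 62}
After line 3: d = {'a': 67, 'b': 37, 'c': 62}

{'a': 67, 'b': 37, 'c': 62}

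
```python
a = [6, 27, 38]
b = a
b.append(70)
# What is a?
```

After line 1: a = [6, 27, 38]
After line 2 (b = a is an alias, same object): a = [6, 27, 38], b = [6, 27, 38]
After line 3 (b.append mutates the shared list): a = [6, 27, 38, 70], b = [6, 27, 38, 70]

[6, 27, 38, 70]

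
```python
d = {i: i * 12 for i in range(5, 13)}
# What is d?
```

{5: 60, 6: 72, 7: 84, 8: 96, 9: 108, 10: 120, 11: 132, 12: 144}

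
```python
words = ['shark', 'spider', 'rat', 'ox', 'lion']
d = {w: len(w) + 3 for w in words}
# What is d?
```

{'shark': 8, 'spider': 9, 'rat': 6, 'ox': 5, 'lion': 7}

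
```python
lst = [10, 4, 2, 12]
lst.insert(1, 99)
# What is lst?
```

[10, 99, 4, 2, 12]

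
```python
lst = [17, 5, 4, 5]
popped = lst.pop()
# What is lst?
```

[17, 5, 4]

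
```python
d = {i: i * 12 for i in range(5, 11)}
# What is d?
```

{5: 60, 6: 72, 7: 84, 8: 96, 9: 108, 10: 120}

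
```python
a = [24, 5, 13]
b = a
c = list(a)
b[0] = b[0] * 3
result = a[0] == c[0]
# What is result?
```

After line 1: a = [24, 5, 13]
After line 2 (b = a, alias): a = [24, 5, 13], b = [24, 5, 13]
After line 3 (c = list(a) is a copy, new object): c = [24, 5, 13]
After line 4 (b[0] = 24 * 3 = 72; mutates shared a/b): a = b = [72, 5, 13], c = [24, 5, 13]
After line 5 (a[0] = 72, c[0] = 24; result = False)

False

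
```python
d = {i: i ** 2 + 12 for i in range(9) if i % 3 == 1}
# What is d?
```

{1: 13, 4: 28, 7: 61}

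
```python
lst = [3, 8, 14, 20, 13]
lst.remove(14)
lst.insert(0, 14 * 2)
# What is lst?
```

After line 1: lst = [3, 8, 14, 20, 13]
After line 2 (remove first 14): lst = [3, 8, 20, 13]
After line 3 (insert 28 at index 0): lst = [28, 3, 8, 20, 13]

[28, 3, 8, 20, 13]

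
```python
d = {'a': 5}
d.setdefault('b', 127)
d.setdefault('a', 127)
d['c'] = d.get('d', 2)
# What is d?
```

After line 1: d = {'a': 5}
After line 2 (setdefault adds 'b'=127): d = {'a': 5, 'b': 127}
After line 3 (setdefault 'a' no-op, already exists): d = {'a': 5, 'b': 127}
After line 4 (get('d', 2) returns default since 'd' not in d): d = {'a': 5, 'b': 127, 'c': 2}

{'a': 5, 'b': 127, 'c': 2}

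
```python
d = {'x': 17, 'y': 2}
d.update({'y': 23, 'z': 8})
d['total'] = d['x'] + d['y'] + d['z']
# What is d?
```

After line 1: d = {'x': 17, 'y': 2}
After line 2 (y overwritten, z added): d = {'x': 17, 'y': 23, 'z': 8}
After line 3 (total = 17 + 23 + 8 = 48): d = {'x': 17, 'y': 23, 'z': 8, 'total': 48}

{'x': 17, 'y': 23, 'z': 8, 'total': 48}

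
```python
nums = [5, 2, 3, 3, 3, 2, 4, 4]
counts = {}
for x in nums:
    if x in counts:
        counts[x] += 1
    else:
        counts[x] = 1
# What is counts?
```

Initial: counts = {}, nums = [5, 2, 3, 3, 3, 2, 4, 4]
See 5: counts = {5: 1}
See 2: counts = {5: 1, 2: 1}
See 3: counts = {5: 1, 2: 1, 3: 1}
See 3: counts = {5: 1, 2: 1, 3: 2}
See 3: counts = {5: 1, 2: 1, 3: 3}
See 2: counts = {5: 1, 2: 2, 3: 3}
See 4: counts = {5: 1, 2: 2, 3: 3, 4: 1}
See 4: counts = {5: 1, 2: 2, 3: 3, 4: 2}

{5: 1, 2: 2, 3: 3, 4: 2}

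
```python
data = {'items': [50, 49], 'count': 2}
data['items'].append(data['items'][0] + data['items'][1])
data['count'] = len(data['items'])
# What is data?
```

After line 1: data = {'items': [50, 49], 'count': 2}
After line 2 (append 50 + 49 = 99): data = {'items': [50, 49, 99], 'count': 2}
After line 3 (count = len(items) = 3): data = {'items': [50, 49, 99], 'count': 3}

{'items': [50, 49, 99], 'count': 3}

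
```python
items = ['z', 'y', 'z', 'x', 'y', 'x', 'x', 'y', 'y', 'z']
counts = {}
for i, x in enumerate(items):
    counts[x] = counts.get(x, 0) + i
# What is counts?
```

Initial: counts = {}, items = ['z', 'y', 'z', 'x', 'y', 'x', 'x', 'y', 'y', 'z']
i=0, x='z': counts = {'z': 0}
i=1, x='y': counts = {'z': 0, 'y': 1}
i=2, x='z': counts = {'z': 2, 'y': 1}
i=3, x='x': counts = {'z': 2, 'y': 1, 'x': 3}
i=4, x='y': counts = {'z': 2, 'y': 5, 'x': 3}
i=5, x='x': counts = {'z': 2, 'y': 5, 'x': 8}
i=6, x='x': counts = {'z': 2, 'y': 5, 'x': 14}
i=7, x='y': counts = {'z': 2, 'y': 12, 'x': 14}
i=8, x='y': counts = {'z': 2, 'y': 20, 'x': 14}
i=9, x='z': counts = {'z': 11, 'y': 20, 'x': 14}

{'z': 11, 'y': 20, 'x': 14}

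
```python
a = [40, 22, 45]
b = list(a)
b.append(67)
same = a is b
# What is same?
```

After line 1: a = [40, 22, 45]
After line 2 (b = list(a) is a shallow copy, new object): a = [40, 22, 45], b = [40, 22, 45]
After line 3 (append only mutates b): a = [40, 22, 45], b = [40, 22, 45, 67]
After line 4 (same = a is b; different objects -> False): same = False

False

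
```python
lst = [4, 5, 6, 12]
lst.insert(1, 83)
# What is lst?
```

[4, 83, 5, 6, 12]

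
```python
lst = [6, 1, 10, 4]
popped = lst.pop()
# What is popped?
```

4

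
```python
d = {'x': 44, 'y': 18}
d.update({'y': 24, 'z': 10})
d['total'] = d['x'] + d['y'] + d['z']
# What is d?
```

After line 1: d = {'x': 44, 'y': 18}
After line 2 (y overwritten, z added): d = {'x': 44, 'y': 24, 'z': 10}
After line 3 (total = 44 + 24 + 10 = 78): d = {'x': 44, 'y': 24, 'z': 10, 'total': 78}

{'x': 44, 'y': 24, 'z': 10, 'total': 78}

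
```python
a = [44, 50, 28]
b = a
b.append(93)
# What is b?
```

After line 1: a = [44, 50, 28]
After line 2 (b = a is an alias, same object): a = [44, 50, 28], b = [44, 50, 28]
After line 3 (b.append mutates the shared list): a = [44, 50, 28, 93], b = [44, 50, 28, 93]

[44, 50, 28, 93]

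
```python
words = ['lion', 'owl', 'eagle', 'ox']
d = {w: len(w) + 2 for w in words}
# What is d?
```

{'lion': 6, 'owl': 5, 'eagle': 7, 'ox': 4}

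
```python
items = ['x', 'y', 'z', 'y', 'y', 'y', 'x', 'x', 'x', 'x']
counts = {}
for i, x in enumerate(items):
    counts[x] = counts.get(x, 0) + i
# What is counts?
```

Initial: counts = {}, items = ['x', 'y', 'z', 'y', 'y', 'y', 'x', 'x', 'x', 'x']
i=0, x='x': counts = {'x': 0}
i=1, x='y': counts = {'x': 0, 'y': 1}
i=2, x='z': counts = {'x': 0, 'y': 1, 'z': 2}
i=3, x='y': counts = {'x': 0, 'y': 4, 'z': 2}
i=4, x='y': counts = {'x': 0, 'y': 8, 'z': 2}
i=5, x='y': counts = {'x': 0, 'y': 13, 'z': 2}
i=6, x='x': counts = {'x': 6, 'y': 13, 'z': 2}
i=7, x='x': counts = {'x': 13, 'y': 13, 'z': 2}
i=8, x='x': counts = {'x': 21, 'y': 13, 'z': 2}
i=9, x='x': counts = {'x': 30, 'y': 13, 'z': 2}

{'x': 30, 'y': 13, 'z': 2}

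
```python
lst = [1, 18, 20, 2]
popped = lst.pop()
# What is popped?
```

2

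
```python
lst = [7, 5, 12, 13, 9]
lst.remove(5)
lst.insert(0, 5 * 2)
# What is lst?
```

After line 1: lst = [7, 5, 12, 13, 9]
After line 2 (remove first 5): lst = [7, 12, 13, 9]
After line 3 (insert 10 at index 0): lst = [10, 7, 12, 13, 9]

[10, 7, 12, 13, 9]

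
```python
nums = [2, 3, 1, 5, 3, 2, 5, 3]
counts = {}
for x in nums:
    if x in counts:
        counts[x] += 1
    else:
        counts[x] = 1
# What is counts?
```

Initial: counts = {}, nums = [2, 3, 1, 5, 3, 2, 5, 3]
See 2: counts = {2: 1}
See 3: counts = {2: 1, 3: 1}
See 1: counts = {2: 1, 3: 1, 1: 1}
See 5: counts = {2: 1, 3: 1, 1: 1, 5: 1}
See 3: counts = {2: 1, 3: 2, 1: 1, 5: 1}
See 2: counts = {2: 2, 3: 2, 1: 1, 5: 1}
See 5: counts = {2: 2, 3: 2, 1: 1, 5: 2}
See 3: counts = {2: 2, 3: 3, 1: 1, 5: 2}

{2: 2, 3: 3, 1: 1, 5: 2}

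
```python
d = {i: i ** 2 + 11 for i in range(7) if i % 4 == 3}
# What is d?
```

{3: 20}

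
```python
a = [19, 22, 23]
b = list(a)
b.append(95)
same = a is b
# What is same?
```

After line 1: a = [19, 22, 23]
After line 2 (b = list(a) is a shallow copy, new object): a = [19, 22, 23], b = [19, 22, 23]
After line 3 (append only mutates b): a = [19, 22, 23], b = [19, 22, 23, 95]
After line 4 (same = a is b; different objects -> False): same = False

False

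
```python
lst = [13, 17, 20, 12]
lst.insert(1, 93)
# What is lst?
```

[13, 93, 17, 20, 12]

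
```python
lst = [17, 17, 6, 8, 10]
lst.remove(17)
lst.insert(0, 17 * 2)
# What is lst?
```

After line 1: lst = [17, 17, 6, 8, 10]
After line 2 (remove first 17): lst = [17, 6, 8, 10]
After line 3 (insert 34 at index 0): lst = [34, 17, 6, 8, 10]

[34, 17, 6, 8, 10]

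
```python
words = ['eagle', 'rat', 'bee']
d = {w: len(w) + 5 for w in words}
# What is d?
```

{'eagle': 10, 'rat': 8, 'bee': 8}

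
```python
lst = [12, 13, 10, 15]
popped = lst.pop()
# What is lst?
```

[12, 13, 10]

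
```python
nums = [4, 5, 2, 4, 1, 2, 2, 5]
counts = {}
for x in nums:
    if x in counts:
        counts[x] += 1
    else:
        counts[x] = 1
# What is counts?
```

Initial: counts = {}, nums = [4, 5, 2, 4, 1, 2, 2, 5]
See 4: counts = {4: 1}
See 5: counts = {4: 1, 5: 1}
See 2: counts = {4: 1, 5: 1, 2: 1}
See 4: counts = {4: 2, 5: 1, 2: 1}
See 1: counts = {4: 2, 5: 1, 2: 1, 1: 1}
See 2: counts = {4: 2, 5: 1, 2: 2, 1: 1}
See 2: counts = {4: 2, 5: 1, 2: 3, 1: 1}
See 5: counts = {4: 2, 5: 2, 2: 3, 1: 1}

{4: 2, 5: 2, 2: 3, 1: 1}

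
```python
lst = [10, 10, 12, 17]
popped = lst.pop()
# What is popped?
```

17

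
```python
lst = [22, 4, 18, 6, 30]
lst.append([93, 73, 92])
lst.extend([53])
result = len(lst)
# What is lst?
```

After line 1: lst = [22, 4, 18, 6, 30]
After line 2 (append adds [93, 73, 92] as single element): lst = [22, 4, 18, 6, 30, [93, 73, 92]]
After line 3 (extend unpacks [53], adds 53): lst = [22, 4, 18, 6, 30, [93, 73, 92], 53]
After line 4: result = len(lst) = 7

[22, 4, 18, 6, 30, [93, 73, 92], 53]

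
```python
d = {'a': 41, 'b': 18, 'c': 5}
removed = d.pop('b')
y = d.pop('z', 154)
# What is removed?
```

After line 1: d = {'a': 41, 'b': 18, 'c': 5}
After line 2 (pop 'b' returns 18): d = {'a': 41, 'c': 5}, removed = 18
After line 3 (pop 'z' missing, returns default 154): d = {'a': 41, 'c': 5}, y = 154

18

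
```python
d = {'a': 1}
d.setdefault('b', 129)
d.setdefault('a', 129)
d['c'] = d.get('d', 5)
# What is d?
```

After line 1: d = {'a': 1}
After line 2 (setdefault adds 'b'=129): d = {'a': 1, 'b': 129}
After line 3 (setdefault 'a' no-op, already exists): d = {'a': 1, 'b': 129}
After line 4 (get('d', 5) returns default since 'd' not in d): d = {'a': 1, 'b': 129, 'c': 5}

{'a': 1, 'b': 129, 'c': 5}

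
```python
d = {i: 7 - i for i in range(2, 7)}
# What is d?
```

{2: 5, 3: 4, 4: 3, 5: 2, 6: 1}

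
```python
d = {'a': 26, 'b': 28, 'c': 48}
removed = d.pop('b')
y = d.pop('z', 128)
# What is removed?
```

After line 1: d = {'a': 26, 'b': 28, 'c': 48}
After line 2 (pop 'b' returns 28): d = {'a': 26, 'c': 48}, removed = 28
After line 3 (pop 'z' missing, returns default 128): d = {'a': 26, 'c': 48}, y = 128

28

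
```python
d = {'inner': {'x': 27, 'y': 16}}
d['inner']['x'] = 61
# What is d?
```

After line 1: d = {'inner': {'x': 27, 'y': 16}}
After line 2 (inner x overwritten): d = {'inner': {'x': 61, 'y': 16}}

{'inner': {'x': 61, 'y': 16}}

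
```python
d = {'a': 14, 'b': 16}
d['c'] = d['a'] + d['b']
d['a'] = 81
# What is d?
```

After line 1: d = {'a': 14, 'b': 16}
After line 2 (d['c'] = 14 + 16): d = {'a': 14, 'b': 16, 'c': 30}
After line 3: d = {'a': 81, 'b': 16, 'c': 30}

{'a': 81, 'b': 16, 'c': 30}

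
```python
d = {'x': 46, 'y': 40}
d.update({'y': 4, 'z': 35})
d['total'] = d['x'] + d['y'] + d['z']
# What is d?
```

After line 1: d = {'x': 46, 'y': 40}
After line 2 (y overwritten, z added): d = {'x': 46, 'y': 4, 'z': 35}
After line 3 (total = 46 + 4 + 35 = 85): d = {'x': 46, 'y': 4, 'z': 35, 'total': 85}

{'x': 46, 'y': 4, 'z': 35, 'total': 85}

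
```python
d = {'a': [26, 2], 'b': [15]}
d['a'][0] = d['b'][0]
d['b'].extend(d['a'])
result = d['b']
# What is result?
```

After line 1: d = {'a': [26, 2], 'b': [15]}
After line 2 (a[0] = b[0] = 15): d = {'a': [15, 2], 'b': [15]}
After line 3 (b.extend(a) appends [15, 2]): d = {'a': [15, 2], 'b': [15, 15, 2]}
After line 4: result = d['b'] = [15, 15, 2]

[15, 15, 2]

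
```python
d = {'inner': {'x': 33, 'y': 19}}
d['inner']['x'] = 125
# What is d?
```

After line 1: d = {'inner': {'x': 33, 'y': 19}}
After line 2 (inner x overwritten): d = {'inner': {'x': 125, 'y': 19}}

{'inner': {'x': 125, 'y': 19}}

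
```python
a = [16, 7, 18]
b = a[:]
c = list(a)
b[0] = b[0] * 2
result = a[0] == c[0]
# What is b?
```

After line 1: a = [16, 7, 18]
After line 2 (b = a[:], copy): a = [16, 7, 18], b = [16, 7, 18]
After line 3 (c = list(a) is a copy, new object): c = [16, 7, 18]
After line 4 (b[0] = 16 * 2 = 32; only b mutates (copy)): a = [16, 7, 18], b = [32, 7, 18], c = [16, 7, 18]
After line 5 (a[0] = 16, c[0] = 16; result = True)

[32, 7, 18]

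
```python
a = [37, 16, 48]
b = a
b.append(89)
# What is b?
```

After line 1: a = [37, 16, 48]
After line 2 (b = a is an alias, same object): a = [37, 16, 48], b = [37, 16, 48]
After line 3 (b.append mutates the shared list): a = [37, 16, 48, 89], b = [37, 16, 48, 89]

[37, 16, 48, 89]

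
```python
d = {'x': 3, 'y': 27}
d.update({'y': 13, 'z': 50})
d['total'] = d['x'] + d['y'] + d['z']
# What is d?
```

After line 1: d = {'x': 3, 'y': 27}
After line 2 (y overwritten, z added): d = {'x': 3, 'y': 13, 'z': 50}
After line 3 (total = 3 + 13 + 50 = 66): d = {'x': 3, 'y': 13, 'z': 50, 'total': 66}

{'x': 3, 'y': 13, 'z': 50, 'total': 66}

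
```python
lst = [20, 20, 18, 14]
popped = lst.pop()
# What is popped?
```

14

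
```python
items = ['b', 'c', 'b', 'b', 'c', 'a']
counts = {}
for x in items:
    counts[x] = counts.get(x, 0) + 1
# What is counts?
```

Initial: counts = {}, items = ['b', 'c', 'b', 'b', 'c', 'a']
See 'b': counts = {'b': 1}
See 'c': counts = {'b': 1, 'c': 1}
See 'b': counts = {'b': 2, 'c': 1}
See 'b': counts = {'b': 3, 'c': 1}
See 'c': counts = {'b': 3, 'c': 2}
See 'a': counts = {'b': 3, 'c': 2, 'a': 1}

{'b': 3, 'c': 2, 'a': 1}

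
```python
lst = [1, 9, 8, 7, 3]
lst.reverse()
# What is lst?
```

[3, 7, 8, 9, 1]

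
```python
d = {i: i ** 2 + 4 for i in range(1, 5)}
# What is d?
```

{1: 5, 2: 8, 3: 13, 4: 20}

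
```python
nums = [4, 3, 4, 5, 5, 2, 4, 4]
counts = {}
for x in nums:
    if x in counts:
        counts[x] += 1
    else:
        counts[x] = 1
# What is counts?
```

Initial: counts = {}, nums = [4, 3, 4, 5, 5, 2, 4, 4]
See 4: counts = {4: 1}
See 3: counts = {4: 1, 3: 1}
See 4: counts = {4: 2, 3: 1}
See 5: counts = {4: 2, 3: 1, 5: 1}
See 5: counts = {4: 2, 3: 1, 5: 2}
See 2: counts = {4: 2, 3: 1, 5: 2, 2: 1}
See 4: counts = {4: 3, 3: 1, 5: 2, 2: 1}
See 4: counts = {4: 4, 3: 1, 5: 2, 2: 1}

{4: 4, 3: 1, 5: 2, 2: 1}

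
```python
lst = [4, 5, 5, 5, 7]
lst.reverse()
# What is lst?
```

[7, 5, 5, 5, 4]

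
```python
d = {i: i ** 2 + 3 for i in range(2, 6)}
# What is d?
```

{2: 7, 3: 12, 4: 19, 5: 28}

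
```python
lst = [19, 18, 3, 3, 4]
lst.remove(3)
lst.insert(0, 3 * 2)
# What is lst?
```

After line 1: lst = [19, 18, 3, 3, 4]
After line 2 (remove first 3): lst = [19, 18, 3, 4]
After line 3 (insert 6 at index 0): lst = [6, 19, 18, 3, 4]

[6, 19, 18, 3, 4]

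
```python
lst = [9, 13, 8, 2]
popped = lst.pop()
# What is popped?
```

2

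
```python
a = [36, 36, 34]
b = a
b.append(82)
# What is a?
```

After line 1: a = [36, 36, 34]
After line 2 (b = a is an alias, same object): a = [36, 36, 34], b = [36, 36, 34]
After line 3 (b.append mutates the shared list): a = [36, 36, 34, 82], b = [36, 36, 34, 82]

[36, 36, 34, 82]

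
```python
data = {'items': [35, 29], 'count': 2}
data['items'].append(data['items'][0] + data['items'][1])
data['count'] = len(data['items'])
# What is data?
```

After line 1: data = {'items': [35, 29], 'count': 2}
After line 2 (append 35 + 29 = 64): data = {'items': [35, 29, 64], 'count': 2}
After line 3 (count = len(items) = 3): data = {'items': [35, 29, 64], 'count': 3}

{'items': [35, 29, 64], 'count': 3}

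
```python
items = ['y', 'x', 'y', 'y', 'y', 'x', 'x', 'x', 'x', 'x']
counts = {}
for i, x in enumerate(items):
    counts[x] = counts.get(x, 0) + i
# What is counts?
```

Initial: counts = {}, items = ['y', 'x', 'y', 'y', 'y', 'x', 'x', 'x', 'x', 'x']
i=0, x='y': counts = {'y': 0}
i=1, x='x': counts = {'y': 0, 'x': 1}
i=2, x='y': counts = {'y': 2, 'x': 1}
i=3, x='y': counts = {'y': 5, 'x': 1}
i=4, x='y': counts = {'y': 9, 'x': 1}
i=5, x='x': counts = {'y': 9, 'x': 6}
i=6, x='x': counts = {'y': 9, 'x': 12}
i=7, x='x': counts = {'y': 9, 'x': 19}
i=8, x='x': counts = {'y': 9, 'x': 27}
i=9, x='x': counts = {'y': 9, 'x': 36}

{'y': 9, 'x': 36}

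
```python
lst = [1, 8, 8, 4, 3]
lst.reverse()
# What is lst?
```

[3, 4, 8, 8, 1]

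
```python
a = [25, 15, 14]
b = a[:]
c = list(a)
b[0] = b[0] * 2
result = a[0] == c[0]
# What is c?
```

After line 1: a = [25, 15, 14]
After line 2 (b = a[:], copy): a = [25, 15, 14], b = [25, 15, 14]
After line 3 (c = list(a) is a copy, new object): c = [25, 15, 14]
After line 4 (b[0] = 25 * 2 = 50; only b mutates (copy)): a = [25, 15, 14], b = [50, 15, 14], c = [25, 15, 14]
After line 5 (a[0] = 25, c[0] = 25; result = True)

[25, 15, 14]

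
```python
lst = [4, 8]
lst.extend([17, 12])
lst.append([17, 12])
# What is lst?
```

After line 1: lst = [4, 8]
After line 2 (extend unpacks [17, 12]): lst = [4, 8, 17, 12]
After line 3 (append adds [17, 12] as single element): lst = [4, 8, 17, 12, [17, 12]]

[4, 8, 17, 12, [17, 12]]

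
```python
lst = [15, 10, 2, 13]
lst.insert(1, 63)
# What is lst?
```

[15, 63, 10, 2, 13]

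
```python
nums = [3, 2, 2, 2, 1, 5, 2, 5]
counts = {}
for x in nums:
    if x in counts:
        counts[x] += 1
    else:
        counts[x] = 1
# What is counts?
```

Initial: counts = {}, nums = [3, 2, 2, 2, 1, 5, 2, 5]
See 3: counts = {3: 1}
See 2: counts = {3: 1, 2: 1}
See 2: counts = {3: 1, 2: 2}
See 2: counts = {3: 1, 2: 3}
See 1: counts = {3: 1, 2: 3, 1: 1}
See 5: counts = {3: 1, 2: 3, 1: 1, 5: 1}
See 2: counts = {3: 1, 2: 4, 1: 1, 5: 1}
See 5: counts = {3: 1, 2: 4, 1: 1, 5: 2}

{3: 1, 2: 4, 1: 1, 5: 2}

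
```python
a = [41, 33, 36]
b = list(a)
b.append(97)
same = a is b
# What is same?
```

After line 1: a = [41, 33, 36]
After line 2 (b = list(a) is a shallow copy, new object): a = [41, 33, 36], b = [41, 33, 36]
After line 3 (append only mutates b): a = [41, 33, 36], b = [41, 33, 36, 97]
After line 4 (same = a is b; different objects -> False): same = False

False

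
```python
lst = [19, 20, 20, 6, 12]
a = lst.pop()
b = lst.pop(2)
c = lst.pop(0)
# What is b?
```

After line 1: lst = [19, 20, 20, 6, 12]
After line 2 (pop() -> a = 12): lst = [19, 20, 20, 6]
After line 3 (pop(2) -> b = 20): lst = [19, 20, 6]
After line 4 (pop(0) -> c = 19): lst = [20, 6]

20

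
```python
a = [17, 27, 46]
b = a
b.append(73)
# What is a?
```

After line 1: a = [17, 27, 46]
After line 2 (b = a is an alias, same object): a = [17, 27, 46], b = [17, 27, 46]
After line 3 (b.append mutates the shared list): a = [17, 27, 46, 73], b = [17, 27, 46, 73]

[17, 27, 46, 73]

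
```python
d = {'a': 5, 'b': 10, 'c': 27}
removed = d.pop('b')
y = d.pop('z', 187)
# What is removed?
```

After line 1: d = {'a': 5, 'b': 10, 'c': 27}
After line 2 (pop 'b' returns 10): d = {'a': 5, 'c': 27}, removed = 10
After line 3 (pop 'z' missing, returns default 187): d = {'a': 5, 'c': 27}, y = 187

10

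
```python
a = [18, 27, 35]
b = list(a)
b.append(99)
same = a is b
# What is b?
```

After line 1: a = [18, 27, 35]
After line 2 (b = list(a) is a shallow copy, new object): a = [18, 27, 35], b = [18, 27, 35]
After line 3 (append only mutates b): a = [18, 27, 35], b = [18, 27, 35, 99]
After line 4 (same = a is b; different objects -> False): same = False

[18, 27, 35, 99]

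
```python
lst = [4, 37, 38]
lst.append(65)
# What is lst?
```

[4, 37, 38, 65]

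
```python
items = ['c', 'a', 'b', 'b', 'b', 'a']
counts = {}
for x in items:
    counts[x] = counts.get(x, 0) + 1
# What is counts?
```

Initial: counts = {}, items = ['c', 'a', 'b', 'b', 'b', 'a']
See 'c': counts = {'c': 1}
See 'a': counts = {'c': 1, 'a': 1}
See 'b': counts = {'c': 1, 'a': 1, 'b': 1}
See 'b': counts = {'c': 1, 'a': 1, 'b': 2}
See 'b': counts = {'c': 1, 'a': 1, 'b': 3}
See 'a': counts = {'c': 1, 'a': 2, 'b': 3}

{'c': 1, 'a': 2, 'b': 3}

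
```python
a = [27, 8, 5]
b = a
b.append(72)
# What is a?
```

After line 1: a = [27, 8, 5]
After line 2 (b = a is an alias, same object): a = [27, 8, 5], b = [27, 8, 5]
After line 3 (b.append mutates the shared list): a = [27, 8, 5, 72], b = [27, 8, 5, 72]

[27, 8, 5, 72]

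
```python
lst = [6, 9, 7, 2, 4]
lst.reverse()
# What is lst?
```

[4, 2, 7, 9, 6]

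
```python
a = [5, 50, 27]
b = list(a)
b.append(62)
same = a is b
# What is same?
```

After line 1: a = [5, 50, 27]
After line 2 (b = list(a) is a shallow copy, new object): a = [5, 50, 27], b = [5, 50, 27]
After line 3 (append only mutates b): a = [5, 50, 27], b = [5, 50, 27, 62]
After line 4 (same = a is b; different objects -> False): same = False

False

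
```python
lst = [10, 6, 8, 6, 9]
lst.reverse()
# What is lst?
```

[9, 6, 8, 6, 10]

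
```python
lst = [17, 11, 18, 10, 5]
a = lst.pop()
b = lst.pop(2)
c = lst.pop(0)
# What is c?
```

After line 1: lst = [17, 11, 18, 10, 5]
After line 2 (pop() -> a = 5): lst = [17, 11, 18, 10]
After line 3 (pop(2) -> b = 18): lst = [17, 11, 10]
After line 4 (pop(0) -> c = 17): lst = [11, 10]

17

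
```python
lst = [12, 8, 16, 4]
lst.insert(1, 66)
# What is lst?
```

[12, 66, 8, 16, 4]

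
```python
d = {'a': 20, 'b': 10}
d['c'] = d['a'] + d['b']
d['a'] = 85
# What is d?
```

After line 1: d = {'a': 20, 'b': 10}
After line 2 (d['c'] = 20 + 10): d = {'a': 20, 'b': 10, 'c': 30}
After line 3: d = {'a': 85, 'b': 10, 'c': 30}

{'a': 85, 'b': 10, 'c': 30}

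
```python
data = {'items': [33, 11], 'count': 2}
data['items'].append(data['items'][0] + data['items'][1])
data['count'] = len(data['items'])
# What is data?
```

After line 1: data = {'items': [33, 11], 'count': 2}
After line 2 (append 33 + 11 = 44): data = {'items': [33, 11, 44], 'count': 2}
After line 3 (count = len(items) = 3): data = {'items': [33, 11, 44], 'count': 3}

{'items': [33, 11, 44], 'count': 3}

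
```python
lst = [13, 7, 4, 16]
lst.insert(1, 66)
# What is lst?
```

[13, 66, 7, 4, 16]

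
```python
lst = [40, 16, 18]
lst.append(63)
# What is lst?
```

[40, 16, 18, 63]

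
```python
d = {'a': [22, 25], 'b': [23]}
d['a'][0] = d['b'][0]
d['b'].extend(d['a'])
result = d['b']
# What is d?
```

After line 1: d = {'a': [22, 25], 'b': [23]}
After line 2 (a[0] = b[0] = 23): d = {'a': [23, 25], 'b': [23]}
After line 3 (b.extend(a) appends [23, 25]): d = {'a': [23, 25], 'b': [23, 23, 25]}
After line 4: result = d['b'] = [23, 23, 25]

{'a': [23, 25], 'b': [23, 23, 25]}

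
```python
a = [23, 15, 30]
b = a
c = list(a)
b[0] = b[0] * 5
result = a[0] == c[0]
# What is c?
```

After line 1: a = [23, 15, 30]
After line 2 (b = a, alias): a = [23, 15, 30], b = [23, 15, 30]
After line 3 (c = list(a) is a copy, new object): c = [23, 15, 30]
After line 4 (b[0] = 23 * 5 = 115; mutates shared a/b): a = b = [115, 15, 30], c = [23, 15, 30]
After line 5 (a[0] = 115, c[0] = 23; result = False)

[23, 15, 30]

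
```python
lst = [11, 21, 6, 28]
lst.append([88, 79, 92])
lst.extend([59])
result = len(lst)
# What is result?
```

After line 1: lst = [11, 21, 6, 28]
After line 2 (append adds [88, 79, 92] as single element): lst = [11, 21, 6, 28, [88, 79, 92]]
After line 3 (extend unpacks [59], adds 59): lst = [11, 21, 6, 28, [88, 79, 92], 59]
After line 4: result = len(lst) = 6

6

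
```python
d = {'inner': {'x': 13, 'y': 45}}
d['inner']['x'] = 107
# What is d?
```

After line 1: d = {'inner': {'x': 13, 'y': 45}}
After line 2 (inner x overwritten): d = {'inner': {'x': 107, 'y': 45}}

{'inner': {'x': 107, 'y': 45}}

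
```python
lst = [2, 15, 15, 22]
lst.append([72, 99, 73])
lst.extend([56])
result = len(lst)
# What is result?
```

After line 1: lst = [2, 15, 15, 22]
After line 2 (append adds [72, 99, 73] as single element): lst = [2, 15, 15, 22, [72, 99, 73]]
After line 3 (extend unpacks [56], adds 56): lst = [2, 15, 15, 22, [72, 99, 73], 56]
After line 4: result = len(lst) = 6

6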